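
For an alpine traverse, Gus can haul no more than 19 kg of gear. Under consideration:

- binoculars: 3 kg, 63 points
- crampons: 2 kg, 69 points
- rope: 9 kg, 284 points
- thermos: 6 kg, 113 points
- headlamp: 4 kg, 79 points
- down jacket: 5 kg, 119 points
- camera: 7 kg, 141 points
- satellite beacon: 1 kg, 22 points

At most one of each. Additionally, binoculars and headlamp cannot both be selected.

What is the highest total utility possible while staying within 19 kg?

535

Ranking by ratio (utility/kg): crampons 34.50, rope 31.56, down jacket 23.80.
Taking the top-ratio items first gives crampons + rope + down jacket + satellite beacon for 494 (17 kg).
Dropping satellite beacon frees 1 kg; slotting in binoculars (3 kg) lifts the total to 535 at 19 kg.
Nothing else feasible within 19 kg beats 535.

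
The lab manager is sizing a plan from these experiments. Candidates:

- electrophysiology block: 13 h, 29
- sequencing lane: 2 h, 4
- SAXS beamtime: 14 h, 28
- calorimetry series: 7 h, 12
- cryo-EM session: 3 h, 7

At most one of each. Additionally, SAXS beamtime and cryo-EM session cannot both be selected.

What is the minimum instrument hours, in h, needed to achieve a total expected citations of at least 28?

Look for the lowest-instrument combination reaching 28.
Taking electrophysiology block gives 29 (≥ 28) for 13 h.
Any bundle with less than 13 h falls short of 28.

13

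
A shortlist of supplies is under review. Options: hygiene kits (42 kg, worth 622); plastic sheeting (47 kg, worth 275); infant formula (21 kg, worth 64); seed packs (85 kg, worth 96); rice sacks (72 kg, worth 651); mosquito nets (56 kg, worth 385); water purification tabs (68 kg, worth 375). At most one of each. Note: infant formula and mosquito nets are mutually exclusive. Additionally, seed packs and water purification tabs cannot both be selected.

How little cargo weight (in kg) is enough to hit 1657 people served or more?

170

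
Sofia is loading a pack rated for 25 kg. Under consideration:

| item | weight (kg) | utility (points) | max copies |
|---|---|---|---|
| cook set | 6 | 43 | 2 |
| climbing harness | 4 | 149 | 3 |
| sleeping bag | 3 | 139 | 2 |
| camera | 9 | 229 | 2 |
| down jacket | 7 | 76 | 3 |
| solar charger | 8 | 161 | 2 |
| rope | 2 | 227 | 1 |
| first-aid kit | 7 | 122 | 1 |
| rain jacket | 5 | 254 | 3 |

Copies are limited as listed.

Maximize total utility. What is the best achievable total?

1287

Taking the top-ratio items first gives 2×sleeping bag + rope + 3×rain jacket for 1267 (23 kg).
Dropping 2×sleeping bag frees 6 kg; slotting in 2×climbing harness (8 kg) lifts the total to 1287 at 25 kg.
No other feasible combination exceeds 1287.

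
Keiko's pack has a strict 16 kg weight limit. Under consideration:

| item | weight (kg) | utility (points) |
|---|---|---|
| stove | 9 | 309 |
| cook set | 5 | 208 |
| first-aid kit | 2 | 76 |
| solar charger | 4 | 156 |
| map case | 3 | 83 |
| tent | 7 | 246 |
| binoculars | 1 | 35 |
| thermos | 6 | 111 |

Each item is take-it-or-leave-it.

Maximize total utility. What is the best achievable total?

Greedy by ratio would take cook set + first-aid kit + solar charger + map case + binoculars: 15 kg used, total 558.
The 6 kg tied up in first-aid kit and map case and binoculars is better spent on tent — total rises to 610 (16 kg).

610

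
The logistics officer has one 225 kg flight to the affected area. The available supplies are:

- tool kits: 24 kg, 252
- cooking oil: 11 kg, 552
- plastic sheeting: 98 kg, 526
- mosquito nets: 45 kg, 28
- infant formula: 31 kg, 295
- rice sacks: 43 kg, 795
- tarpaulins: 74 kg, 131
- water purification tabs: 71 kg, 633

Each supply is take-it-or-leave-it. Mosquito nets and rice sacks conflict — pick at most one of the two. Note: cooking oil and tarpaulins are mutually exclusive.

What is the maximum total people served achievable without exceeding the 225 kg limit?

2527

Taking tool kits + cooking oil + infant formula + rice sacks + water purification tabs: 180 kg used, 2527 in people served.
The closest alternative, cooking oil + plastic sheeting + rice sacks + water purification tabs, reaches only 2506.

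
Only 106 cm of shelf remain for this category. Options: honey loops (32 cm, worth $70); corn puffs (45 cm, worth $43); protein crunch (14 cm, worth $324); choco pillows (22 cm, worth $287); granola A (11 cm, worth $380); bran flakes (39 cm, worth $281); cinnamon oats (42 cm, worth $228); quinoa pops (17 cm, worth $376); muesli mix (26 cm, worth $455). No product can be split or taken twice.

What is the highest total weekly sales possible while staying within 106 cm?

Density check — granola A 34.55, protein crunch 23.14, quinoa pops 22.12, muesli mix 17.50 are the best per cm.
Taking protein crunch + choco pillows + granola A + quinoa pops + muesli mix: 90 cm used, 1822 in weekly sales.
An exhaustive check of the 512 subsets confirms 1822.

1822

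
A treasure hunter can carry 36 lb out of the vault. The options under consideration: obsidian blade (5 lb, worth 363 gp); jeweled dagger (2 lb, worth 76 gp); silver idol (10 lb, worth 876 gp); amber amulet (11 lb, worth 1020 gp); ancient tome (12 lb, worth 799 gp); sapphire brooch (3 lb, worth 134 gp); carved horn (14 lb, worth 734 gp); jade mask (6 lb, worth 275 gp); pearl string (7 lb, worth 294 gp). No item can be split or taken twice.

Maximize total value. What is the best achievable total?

2829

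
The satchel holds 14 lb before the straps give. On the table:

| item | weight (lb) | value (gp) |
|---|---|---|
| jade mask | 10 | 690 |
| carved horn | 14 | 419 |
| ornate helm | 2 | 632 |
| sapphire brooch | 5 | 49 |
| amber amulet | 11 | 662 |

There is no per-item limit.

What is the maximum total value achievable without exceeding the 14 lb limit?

4424

By value per lb: ornate helm 316.00, jade mask 69.00, amber amulet 60.18 lead.
7×ornate helm uses 14 of the 14 lb and totals 4424.
That's the maximum — no swap from here does better than 4424.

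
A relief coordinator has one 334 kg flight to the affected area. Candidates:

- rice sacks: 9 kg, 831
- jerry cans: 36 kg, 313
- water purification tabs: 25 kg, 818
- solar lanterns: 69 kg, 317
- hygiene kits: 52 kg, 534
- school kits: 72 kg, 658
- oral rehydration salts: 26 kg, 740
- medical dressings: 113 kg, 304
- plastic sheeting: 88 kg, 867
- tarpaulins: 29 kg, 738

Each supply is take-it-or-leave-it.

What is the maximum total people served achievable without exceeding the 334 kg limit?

5186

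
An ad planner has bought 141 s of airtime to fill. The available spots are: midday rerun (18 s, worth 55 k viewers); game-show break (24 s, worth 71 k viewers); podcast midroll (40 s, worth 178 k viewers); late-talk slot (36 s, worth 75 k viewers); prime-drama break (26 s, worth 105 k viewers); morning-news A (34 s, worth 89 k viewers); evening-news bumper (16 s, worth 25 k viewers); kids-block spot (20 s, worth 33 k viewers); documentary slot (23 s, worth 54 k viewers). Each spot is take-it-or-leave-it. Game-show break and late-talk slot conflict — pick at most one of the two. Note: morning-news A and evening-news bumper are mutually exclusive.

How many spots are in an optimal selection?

5

Best achievable expected reach is 481.
midday rerun + podcast midroll + prime-drama break + morning-news A + documentary slot hits 481 at 141 s.
Any selection reaching 481 contains exactly 5 spots.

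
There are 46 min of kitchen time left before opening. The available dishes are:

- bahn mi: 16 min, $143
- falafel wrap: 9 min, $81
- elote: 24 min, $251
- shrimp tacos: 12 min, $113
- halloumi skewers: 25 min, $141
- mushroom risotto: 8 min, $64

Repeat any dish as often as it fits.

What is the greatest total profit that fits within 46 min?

445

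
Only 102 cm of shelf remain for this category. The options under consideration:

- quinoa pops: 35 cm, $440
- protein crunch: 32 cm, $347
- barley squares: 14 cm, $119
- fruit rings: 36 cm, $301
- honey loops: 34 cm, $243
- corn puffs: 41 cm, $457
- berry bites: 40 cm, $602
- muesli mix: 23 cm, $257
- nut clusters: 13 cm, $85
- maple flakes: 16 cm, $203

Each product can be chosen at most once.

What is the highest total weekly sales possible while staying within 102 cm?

By weekly sales per cm: berry bites 15.05, maple flakes 12.69, quinoa pops 12.57 lead.
Filling by ratio: quinoa pops + berry bites + maple flakes for 1245, with 11 cm left unused.
The 16 cm tied up in maple flakes is better spent on muesli mix — total rises to 1299 (98 cm).

1299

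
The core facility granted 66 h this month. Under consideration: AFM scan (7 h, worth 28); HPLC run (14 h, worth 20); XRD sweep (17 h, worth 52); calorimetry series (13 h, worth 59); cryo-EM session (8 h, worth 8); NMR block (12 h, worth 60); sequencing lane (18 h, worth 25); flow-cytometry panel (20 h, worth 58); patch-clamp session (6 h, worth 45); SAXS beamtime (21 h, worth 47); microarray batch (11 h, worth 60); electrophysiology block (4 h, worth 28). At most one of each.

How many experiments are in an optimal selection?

Optimal total is 310.
calorimetry series + NMR block + flow-cytometry panel + patch-clamp session + microarray batch + electrophysiology block hits 310 at 66 h.
Every optimal selection uses 6 experiments.

6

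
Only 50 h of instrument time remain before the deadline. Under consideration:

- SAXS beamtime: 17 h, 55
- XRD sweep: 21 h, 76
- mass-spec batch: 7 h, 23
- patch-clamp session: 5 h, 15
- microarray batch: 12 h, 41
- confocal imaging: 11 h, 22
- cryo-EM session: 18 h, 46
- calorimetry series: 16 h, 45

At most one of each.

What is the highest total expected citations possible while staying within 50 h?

Filling by ratio: XRD sweep + mass-spec batch + patch-clamp session + microarray batch for 155, with 5 h left unused.
Replace mass-spec batch and patch-clamp session with SAXS beamtime: the trade gains 17 net, giving 172 at 50 h.
Next best is SAXS beamtime + XRD sweep + mass-spec batch + patch-clamp session at 169 (50 h) — short by 3.

172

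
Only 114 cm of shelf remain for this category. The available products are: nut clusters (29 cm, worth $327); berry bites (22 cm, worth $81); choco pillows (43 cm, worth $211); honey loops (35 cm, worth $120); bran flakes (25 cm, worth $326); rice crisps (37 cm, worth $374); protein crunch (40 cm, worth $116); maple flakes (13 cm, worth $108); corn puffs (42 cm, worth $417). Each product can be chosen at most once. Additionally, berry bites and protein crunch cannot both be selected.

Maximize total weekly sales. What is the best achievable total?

1178

A density-first pass picks nut clusters + bran flakes + rice crisps + maple flakes — 1135 at 104 cm.
The 37 cm tied up in rice crisps is better spent on corn puffs — total rises to 1178 (109 cm).
Next best is nut clusters + bran flakes + rice crisps + maple flakes at 1135 (104 cm) — short by 43.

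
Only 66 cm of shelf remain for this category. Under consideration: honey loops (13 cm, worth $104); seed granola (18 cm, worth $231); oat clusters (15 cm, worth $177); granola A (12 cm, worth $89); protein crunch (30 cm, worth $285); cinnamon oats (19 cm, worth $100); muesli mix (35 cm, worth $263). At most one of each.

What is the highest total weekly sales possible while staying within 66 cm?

693

By weekly sales per cm: seed granola 12.83, oat clusters 11.80, protein crunch 9.50, honey loops 8.00 lead.
Best packing: seed granola + oat clusters + protein crunch — 63 cm, 693 total.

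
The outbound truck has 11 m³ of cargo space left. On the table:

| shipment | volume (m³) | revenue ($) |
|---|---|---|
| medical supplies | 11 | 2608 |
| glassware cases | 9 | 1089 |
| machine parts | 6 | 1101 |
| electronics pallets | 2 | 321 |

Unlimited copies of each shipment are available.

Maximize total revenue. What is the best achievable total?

2608

Taking medical supplies: 11 m³ used, 2608 in revenue.
Nothing else within 11 m³ beats 2608.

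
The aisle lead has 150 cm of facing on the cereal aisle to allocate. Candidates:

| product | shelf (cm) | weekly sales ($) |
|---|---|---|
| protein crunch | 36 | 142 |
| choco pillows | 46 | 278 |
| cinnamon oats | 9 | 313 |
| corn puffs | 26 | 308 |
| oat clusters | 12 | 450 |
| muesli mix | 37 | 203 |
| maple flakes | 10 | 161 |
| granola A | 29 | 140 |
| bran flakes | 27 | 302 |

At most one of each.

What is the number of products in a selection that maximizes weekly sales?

7

The maximum weekly sales within 150 cm is 1877.
cinnamon oats + corn puffs + oat clusters + muesli mix + maple flakes + granola A + bran flakes hits 1877 at 150 cm.
All optima have 7 products.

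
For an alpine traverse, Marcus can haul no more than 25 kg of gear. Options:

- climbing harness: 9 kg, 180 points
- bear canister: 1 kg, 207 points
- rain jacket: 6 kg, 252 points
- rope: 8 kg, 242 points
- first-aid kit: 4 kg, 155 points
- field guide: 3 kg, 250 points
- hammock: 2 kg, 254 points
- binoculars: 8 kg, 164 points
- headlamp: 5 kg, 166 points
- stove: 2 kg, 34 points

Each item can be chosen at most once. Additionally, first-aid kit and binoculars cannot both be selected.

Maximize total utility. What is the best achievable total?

By utility per kg: bear canister 207.00, hammock 127.00, field guide 83.33, rain jacket 42.00 lead.
A density-first pass picks bear canister + rain jacket + first-aid kit + field guide + hammock + headlamp + stove — 1318 at 23 kg.
Replace first-aid kit and stove with rope: the trade gains 53 net, giving 1371 at 25 kg.
Every other selection either busts 25 kg or breaks a pairing rule or fails to beat 1371.

1371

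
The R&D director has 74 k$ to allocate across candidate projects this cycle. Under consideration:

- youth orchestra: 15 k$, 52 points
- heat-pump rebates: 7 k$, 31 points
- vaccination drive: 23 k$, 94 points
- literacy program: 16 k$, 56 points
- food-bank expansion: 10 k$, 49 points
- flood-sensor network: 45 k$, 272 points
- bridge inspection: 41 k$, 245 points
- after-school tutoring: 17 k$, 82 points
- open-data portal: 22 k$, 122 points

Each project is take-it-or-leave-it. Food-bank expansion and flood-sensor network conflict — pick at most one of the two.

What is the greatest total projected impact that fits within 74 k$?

By projected impact per k$: flood-sensor network 6.04, bridge inspection 5.98, open-data portal 5.55 lead.
Taking heat-pump rebates + flood-sensor network + open-data portal: 74 k$ used, 425 in projected impact.
The closest alternative, food-bank expansion + bridge inspection + open-data portal, reaches only 416.

425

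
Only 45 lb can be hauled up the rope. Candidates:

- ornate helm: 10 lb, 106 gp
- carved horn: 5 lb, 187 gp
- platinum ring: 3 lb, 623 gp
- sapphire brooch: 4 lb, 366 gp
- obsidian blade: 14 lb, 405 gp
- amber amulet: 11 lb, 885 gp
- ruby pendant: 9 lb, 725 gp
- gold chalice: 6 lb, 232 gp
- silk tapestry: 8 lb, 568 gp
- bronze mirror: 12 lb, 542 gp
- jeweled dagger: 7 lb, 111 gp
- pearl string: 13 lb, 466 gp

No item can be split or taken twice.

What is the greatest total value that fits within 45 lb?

3399

The ratio ordering already packs tightly: platinum ring + sapphire brooch + amber amulet + ruby pendant + gold chalice + silk tapestry, 41 lb, 3399.
That's the maximum — no swap from here does better than 3399.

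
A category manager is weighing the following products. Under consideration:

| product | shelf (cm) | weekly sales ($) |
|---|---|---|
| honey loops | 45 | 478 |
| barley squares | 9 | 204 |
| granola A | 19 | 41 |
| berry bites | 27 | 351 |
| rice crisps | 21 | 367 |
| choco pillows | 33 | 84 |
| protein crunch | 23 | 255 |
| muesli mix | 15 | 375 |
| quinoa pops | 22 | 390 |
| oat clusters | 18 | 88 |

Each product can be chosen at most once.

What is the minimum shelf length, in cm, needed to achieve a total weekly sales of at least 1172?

Need the lightest bundle worth ≥ 1172.
Taking barley squares + rice crisps + muesli mix + quinoa pops gives 1336 (≥ 1172) for 67 cm.
No combination under 67 cm hits 1172.

67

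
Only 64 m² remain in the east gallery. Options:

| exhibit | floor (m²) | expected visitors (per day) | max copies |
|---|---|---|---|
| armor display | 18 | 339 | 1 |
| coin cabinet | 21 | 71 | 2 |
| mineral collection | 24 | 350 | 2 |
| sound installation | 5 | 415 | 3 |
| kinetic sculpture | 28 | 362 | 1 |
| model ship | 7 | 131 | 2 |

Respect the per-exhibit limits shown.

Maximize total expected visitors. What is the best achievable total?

2065

By expected visitors per m²: sound installation 83.00, armor display 18.83, model ship 18.71 lead.
Greedy by ratio would take armor display + 3×sound installation + 2×model ship: 47 m² used, total 1846.
Dropping model ship frees 7 m²; slotting in mineral collection (24 m²) lifts the total to 2065 at 64 m².
Nothing else within 64 m² beats 2065.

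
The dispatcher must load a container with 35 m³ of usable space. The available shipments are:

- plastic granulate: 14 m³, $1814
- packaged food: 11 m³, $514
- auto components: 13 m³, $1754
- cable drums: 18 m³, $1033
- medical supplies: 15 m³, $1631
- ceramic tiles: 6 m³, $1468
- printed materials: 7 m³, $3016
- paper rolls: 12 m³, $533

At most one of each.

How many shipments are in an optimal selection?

Best achievable revenue is 6584.
For example plastic granulate + auto components + printed materials achieves it, using 34 m³.
Every optimal selection uses 3 shipments.

3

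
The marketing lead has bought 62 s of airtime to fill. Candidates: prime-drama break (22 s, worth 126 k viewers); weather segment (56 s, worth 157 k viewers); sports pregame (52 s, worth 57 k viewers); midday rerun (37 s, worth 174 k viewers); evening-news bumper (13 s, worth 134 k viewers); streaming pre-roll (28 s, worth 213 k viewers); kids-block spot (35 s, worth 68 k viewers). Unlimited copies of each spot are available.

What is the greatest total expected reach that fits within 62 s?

536

The ratio ordering already packs tightly: 4×evening-news bumper, 52 s, 536.
Every other selection either busts 62 s or fails to beat 536.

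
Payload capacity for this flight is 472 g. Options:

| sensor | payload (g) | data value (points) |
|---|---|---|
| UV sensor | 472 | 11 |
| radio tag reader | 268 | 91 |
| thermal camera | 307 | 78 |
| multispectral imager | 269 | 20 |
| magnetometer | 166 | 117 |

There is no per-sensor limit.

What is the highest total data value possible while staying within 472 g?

234

The ratio ordering already packs tightly: 2×magnetometer, 332 g, 234.
Nothing else within 472 g beats 234.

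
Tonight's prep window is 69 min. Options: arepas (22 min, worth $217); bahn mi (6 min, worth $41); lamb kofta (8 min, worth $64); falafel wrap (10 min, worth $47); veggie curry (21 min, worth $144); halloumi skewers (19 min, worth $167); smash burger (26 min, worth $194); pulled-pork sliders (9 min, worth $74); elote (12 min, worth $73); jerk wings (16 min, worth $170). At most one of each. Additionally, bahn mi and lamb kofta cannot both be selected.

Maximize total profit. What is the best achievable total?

628

Taking arepas + halloumi skewers + pulled-pork sliders + jerk wings: 66 min used, 628 in profit.
No other feasible combination exceeds 628.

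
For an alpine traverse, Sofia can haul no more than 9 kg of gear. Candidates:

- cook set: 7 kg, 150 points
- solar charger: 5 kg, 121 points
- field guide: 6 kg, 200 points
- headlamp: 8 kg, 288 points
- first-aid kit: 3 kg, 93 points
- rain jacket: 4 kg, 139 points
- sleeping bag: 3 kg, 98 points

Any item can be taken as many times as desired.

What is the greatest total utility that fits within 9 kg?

298

Greedy by ratio would take headlamp: 8 kg used, total 288.
Dropping headlamp frees 8 kg; slotting in field guide + sleeping bag (9 kg) lifts the total to 298 at 9 kg.
Every other selection either busts 9 kg or fails to beat 298.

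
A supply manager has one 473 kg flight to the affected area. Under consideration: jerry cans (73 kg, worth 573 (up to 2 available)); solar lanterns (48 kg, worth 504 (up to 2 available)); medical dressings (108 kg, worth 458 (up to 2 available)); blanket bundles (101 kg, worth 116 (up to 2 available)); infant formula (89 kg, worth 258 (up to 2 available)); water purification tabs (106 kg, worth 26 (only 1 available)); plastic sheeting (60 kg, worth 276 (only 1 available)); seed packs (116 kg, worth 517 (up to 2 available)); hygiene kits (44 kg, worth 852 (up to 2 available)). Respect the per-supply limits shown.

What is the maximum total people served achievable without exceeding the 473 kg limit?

4375

Taking the top-ratio supplies first gives 2×jerry cans + 2×solar lanterns + plastic sheeting + 2×hygiene kits for 4134 (390 kg).
The 60 kg tied up in plastic sheeting is better spent on seed packs — total rises to 4375 (446 kg).
The spare 27 kg is too small for any remaining supply, and no exchange beats 4375.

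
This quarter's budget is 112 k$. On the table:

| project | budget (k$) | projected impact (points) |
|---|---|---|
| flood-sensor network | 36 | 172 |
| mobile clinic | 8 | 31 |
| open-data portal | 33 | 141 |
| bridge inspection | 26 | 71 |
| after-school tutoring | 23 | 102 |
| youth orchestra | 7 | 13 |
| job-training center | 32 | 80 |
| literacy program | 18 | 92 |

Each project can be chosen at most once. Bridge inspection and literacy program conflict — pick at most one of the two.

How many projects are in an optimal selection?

The maximum projected impact within 112 k$ is 507.
One optimal bundle: flood-sensor network + open-data portal + after-school tutoring + literacy program (110 k$).
Every optimal selection uses 4 projects.

4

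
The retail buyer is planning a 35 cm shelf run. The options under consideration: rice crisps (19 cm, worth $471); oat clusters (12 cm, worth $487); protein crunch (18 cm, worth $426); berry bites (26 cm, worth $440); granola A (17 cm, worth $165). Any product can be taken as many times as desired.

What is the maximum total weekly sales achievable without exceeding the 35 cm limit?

974

Taking 2×oat clusters: 24 cm used, 974 in weekly sales.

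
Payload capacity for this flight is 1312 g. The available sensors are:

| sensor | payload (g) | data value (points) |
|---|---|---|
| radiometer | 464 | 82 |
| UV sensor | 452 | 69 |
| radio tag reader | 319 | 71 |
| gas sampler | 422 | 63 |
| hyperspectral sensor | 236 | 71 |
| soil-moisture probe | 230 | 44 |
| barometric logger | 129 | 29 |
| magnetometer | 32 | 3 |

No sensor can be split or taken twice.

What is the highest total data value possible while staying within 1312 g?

271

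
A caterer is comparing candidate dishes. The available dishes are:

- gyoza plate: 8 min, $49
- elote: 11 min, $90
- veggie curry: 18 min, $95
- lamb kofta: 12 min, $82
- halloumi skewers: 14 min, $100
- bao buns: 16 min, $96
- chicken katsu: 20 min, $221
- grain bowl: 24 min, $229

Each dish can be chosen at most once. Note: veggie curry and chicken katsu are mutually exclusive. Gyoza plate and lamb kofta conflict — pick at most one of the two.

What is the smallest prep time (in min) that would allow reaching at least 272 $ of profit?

31

Look for the lowest-prep combination reaching 272.
Taking elote + chicken katsu gives 311 (≥ 272) for 31 min.
Below 31 min the best achievable stays under 272.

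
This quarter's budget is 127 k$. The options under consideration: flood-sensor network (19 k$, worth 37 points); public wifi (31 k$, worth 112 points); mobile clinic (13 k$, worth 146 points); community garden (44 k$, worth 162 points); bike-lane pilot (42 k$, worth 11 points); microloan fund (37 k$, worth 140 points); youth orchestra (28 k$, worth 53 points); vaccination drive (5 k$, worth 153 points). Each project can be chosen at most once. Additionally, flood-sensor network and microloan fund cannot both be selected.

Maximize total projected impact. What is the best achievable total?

Density check — vaccination drive 30.60, mobile clinic 11.23, microloan fund 3.78 are the best per k$.
Mobile clinic + community garden + microloan fund + youth orchestra + vaccination drive uses 127 of the 127 k$ and totals 654.
Nothing else feasible within 127 k$ beats 654.

654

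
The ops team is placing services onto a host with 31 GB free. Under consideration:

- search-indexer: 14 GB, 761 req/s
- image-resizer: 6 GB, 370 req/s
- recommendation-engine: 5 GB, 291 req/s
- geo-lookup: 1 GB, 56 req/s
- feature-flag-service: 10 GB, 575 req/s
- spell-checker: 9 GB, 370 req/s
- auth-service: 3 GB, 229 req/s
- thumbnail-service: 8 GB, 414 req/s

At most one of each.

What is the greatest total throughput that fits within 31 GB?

1774

Taking the top-ratio services first gives image-resizer + recommendation-engine + geo-lookup + feature-flag-service + auth-service for 1521 (25 GB).
Reworking the packing: search-indexer + image-resizer + auth-service + thumbnail-service uses 31 GB and improves the total to 1774.
No other feasible combination exceeds 1774.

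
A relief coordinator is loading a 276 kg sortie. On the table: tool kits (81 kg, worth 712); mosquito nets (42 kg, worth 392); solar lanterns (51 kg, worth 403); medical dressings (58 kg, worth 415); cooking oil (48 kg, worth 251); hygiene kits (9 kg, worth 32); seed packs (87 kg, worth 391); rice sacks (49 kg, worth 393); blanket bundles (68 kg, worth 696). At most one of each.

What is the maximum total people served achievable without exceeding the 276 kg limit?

2299

By people served per kg: blanket bundles 10.24, mosquito nets 9.33, tool kits 8.79 lead.
Filling by ratio: tool kits + mosquito nets + hygiene kits + rice sacks + blanket bundles for 2225, with 27 kg left unused.
Replace tool kits and hygiene kits with solar lanterns + medical dressings: the trade gains 74 net, giving 2299 at 268 kg.
The closest alternative, tool kits + solar lanterns + medical dressings + hygiene kits + blanket bundles, reaches only 2258.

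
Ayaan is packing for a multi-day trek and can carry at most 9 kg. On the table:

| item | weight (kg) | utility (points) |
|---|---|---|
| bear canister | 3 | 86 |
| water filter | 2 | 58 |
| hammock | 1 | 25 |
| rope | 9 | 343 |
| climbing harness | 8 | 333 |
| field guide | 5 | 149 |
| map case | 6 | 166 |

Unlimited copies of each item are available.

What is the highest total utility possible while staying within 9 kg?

Hammock + climbing harness uses 9 of the 9 kg and totals 358.
Nothing else within 9 kg beats 358.

358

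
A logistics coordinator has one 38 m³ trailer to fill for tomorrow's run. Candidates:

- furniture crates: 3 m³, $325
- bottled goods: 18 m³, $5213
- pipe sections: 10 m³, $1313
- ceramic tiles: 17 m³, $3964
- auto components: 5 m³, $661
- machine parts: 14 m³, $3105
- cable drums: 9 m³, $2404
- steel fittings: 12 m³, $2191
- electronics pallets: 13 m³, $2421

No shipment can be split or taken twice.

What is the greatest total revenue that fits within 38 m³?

9502

By revenue per m³: bottled goods 289.61, cable drums 267.11, ceramic tiles 233.18 lead.
A density-first pass picks furniture crates + bottled goods + auto components + cable drums — 8603 at 35 m³.
Replace auto components and cable drums with ceramic tiles: the trade gains 899 net, giving 9502 at 38 m³.
The closest alternative, bottled goods + ceramic tiles, reaches only 9177.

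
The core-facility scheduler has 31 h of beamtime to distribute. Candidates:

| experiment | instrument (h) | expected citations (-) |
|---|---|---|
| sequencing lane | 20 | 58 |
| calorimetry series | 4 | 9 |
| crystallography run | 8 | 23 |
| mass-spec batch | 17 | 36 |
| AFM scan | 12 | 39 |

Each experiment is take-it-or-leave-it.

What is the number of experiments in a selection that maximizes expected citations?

2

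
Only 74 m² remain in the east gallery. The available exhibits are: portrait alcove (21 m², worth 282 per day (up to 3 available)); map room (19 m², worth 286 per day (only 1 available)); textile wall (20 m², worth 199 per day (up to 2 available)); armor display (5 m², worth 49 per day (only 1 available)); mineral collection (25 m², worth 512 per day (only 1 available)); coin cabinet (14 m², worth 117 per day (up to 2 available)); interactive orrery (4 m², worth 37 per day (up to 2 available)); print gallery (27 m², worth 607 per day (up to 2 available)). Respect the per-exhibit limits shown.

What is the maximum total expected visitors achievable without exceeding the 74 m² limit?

1500

By expected visitors per m²: print gallery 22.48, mineral collection 20.48, map room 15.05, portrait alcove 13.43 lead.
The ratio ordering already packs tightly: map room + 2×print gallery, 73 m², 1500.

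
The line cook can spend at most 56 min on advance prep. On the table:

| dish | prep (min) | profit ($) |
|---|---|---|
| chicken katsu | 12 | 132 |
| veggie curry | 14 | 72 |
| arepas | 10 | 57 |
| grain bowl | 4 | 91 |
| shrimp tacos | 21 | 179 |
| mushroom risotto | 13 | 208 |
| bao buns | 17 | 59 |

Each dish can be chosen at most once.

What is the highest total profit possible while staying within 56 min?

610

By profit per min: grain bowl 22.75, mushroom risotto 16.00, chicken katsu 11.00 lead.
Best packing: chicken katsu + grain bowl + shrimp tacos + mushroom risotto — 50 min, 610 total.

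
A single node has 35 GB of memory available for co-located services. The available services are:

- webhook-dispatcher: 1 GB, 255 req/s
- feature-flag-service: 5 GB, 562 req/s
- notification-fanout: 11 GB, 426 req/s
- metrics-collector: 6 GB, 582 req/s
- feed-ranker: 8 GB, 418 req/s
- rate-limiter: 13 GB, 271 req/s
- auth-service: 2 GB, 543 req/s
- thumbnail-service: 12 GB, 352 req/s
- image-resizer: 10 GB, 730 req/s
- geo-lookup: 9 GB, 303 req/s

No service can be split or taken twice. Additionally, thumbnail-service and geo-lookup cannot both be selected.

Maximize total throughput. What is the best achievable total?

3098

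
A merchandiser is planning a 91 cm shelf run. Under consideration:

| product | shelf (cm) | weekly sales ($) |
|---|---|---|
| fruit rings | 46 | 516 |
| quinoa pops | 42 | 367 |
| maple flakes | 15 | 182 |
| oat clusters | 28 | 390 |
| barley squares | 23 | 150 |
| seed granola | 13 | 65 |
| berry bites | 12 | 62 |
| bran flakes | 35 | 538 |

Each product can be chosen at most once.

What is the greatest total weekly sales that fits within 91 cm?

1175

The ratio heuristic lands on maple flakes + oat clusters + berry bites + bran flakes (1172) but leaves 1 cm idle.
Replace berry bites with seed granola: the trade gains 3 net, giving 1175 at 91 cm.
That's the maximum — no swap from here does better than 1175.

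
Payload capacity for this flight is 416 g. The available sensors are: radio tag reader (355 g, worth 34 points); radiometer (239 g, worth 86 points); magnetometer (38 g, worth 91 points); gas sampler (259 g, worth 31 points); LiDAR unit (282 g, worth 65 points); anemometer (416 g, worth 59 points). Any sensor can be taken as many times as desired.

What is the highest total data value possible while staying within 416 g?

Density check — magnetometer 2.39, radiometer 0.36, LiDAR unit 0.23, anemometer 0.14 are the best per g.
Taking 10×magnetometer: 380 g used, 910 in data value.

910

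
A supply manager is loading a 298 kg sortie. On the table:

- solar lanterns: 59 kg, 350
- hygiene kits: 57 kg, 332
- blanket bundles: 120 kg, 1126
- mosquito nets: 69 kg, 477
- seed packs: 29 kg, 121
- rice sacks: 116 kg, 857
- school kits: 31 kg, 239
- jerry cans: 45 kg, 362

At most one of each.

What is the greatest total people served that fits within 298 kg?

By people served per kg: blanket bundles 9.38, jerry cans 8.04, school kits 7.71 lead.
Filling by ratio: blanket bundles + mosquito nets + seed packs + school kits + jerry cans for 2325, with 4 kg left unused.
Replace mosquito nets and seed packs and school kits with rice sacks: the trade gains 20 net, giving 2345 at 281 kg.
Nothing else within 298 kg beats 2345.

2345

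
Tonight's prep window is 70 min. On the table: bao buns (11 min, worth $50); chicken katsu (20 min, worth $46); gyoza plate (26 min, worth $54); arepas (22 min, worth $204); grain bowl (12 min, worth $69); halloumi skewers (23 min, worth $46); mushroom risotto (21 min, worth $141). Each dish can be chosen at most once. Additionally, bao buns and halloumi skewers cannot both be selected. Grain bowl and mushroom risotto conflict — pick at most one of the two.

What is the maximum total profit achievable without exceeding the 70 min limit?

Density check — arepas 9.27, mushroom risotto 6.71, grain bowl 5.75, bao buns 4.55 are the best per min.
Gyoza plate + arepas + mushroom risotto uses 69 of the 70 min and totals 399.
Next best is bao buns + arepas + mushroom risotto at 395 (54 min) — short by 4.

399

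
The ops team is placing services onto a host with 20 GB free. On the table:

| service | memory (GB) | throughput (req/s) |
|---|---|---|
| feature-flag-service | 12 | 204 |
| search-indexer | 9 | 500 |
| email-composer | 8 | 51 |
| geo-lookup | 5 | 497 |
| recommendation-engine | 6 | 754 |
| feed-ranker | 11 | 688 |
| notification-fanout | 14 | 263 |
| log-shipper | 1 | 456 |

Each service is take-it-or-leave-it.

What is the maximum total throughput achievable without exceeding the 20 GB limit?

A density-first pass picks email-composer + geo-lookup + recommendation-engine + log-shipper — 1758 at 20 GB.
Replace email-composer and geo-lookup with feed-ranker: the trade gains 140 net, giving 1898 at 18 GB.

1898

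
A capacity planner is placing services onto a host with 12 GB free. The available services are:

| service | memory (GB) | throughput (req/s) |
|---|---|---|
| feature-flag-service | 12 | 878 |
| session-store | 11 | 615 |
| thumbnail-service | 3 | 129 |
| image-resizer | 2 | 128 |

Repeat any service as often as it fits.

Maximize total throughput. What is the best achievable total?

878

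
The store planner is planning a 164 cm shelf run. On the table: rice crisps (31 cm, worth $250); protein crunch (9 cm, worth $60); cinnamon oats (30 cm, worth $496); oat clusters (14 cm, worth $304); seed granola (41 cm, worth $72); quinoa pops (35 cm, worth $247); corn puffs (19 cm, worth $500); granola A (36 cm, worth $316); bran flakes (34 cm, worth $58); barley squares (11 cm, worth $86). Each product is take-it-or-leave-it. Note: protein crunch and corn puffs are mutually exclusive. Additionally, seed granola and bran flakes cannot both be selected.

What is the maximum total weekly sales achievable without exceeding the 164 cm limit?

1952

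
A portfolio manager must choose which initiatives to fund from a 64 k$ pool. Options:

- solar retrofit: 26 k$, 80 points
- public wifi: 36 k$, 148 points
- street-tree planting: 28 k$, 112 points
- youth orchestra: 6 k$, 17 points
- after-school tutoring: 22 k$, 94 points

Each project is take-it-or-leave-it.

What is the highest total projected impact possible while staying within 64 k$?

260

Taking the top-ratio projects first gives public wifi + youth orchestra + after-school tutoring for 259 (64 k$).
Dropping youth orchestra and after-school tutoring frees 28 k$; slotting in street-tree planting (28 k$) lifts the total to 260 at 64 k$.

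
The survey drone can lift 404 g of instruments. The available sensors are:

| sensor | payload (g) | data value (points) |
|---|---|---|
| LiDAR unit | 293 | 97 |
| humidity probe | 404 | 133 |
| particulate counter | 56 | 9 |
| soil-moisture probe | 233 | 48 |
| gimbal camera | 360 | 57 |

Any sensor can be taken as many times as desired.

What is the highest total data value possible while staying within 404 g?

Taking the top-ratio sensors first gives LiDAR unit + particulate counter for 106 (349 g).
Replace LiDAR unit and particulate counter with humidity probe: the trade gains 27 net, giving 133 at 404 g.
Every other selection either busts 404 g or fails to beat 133.

133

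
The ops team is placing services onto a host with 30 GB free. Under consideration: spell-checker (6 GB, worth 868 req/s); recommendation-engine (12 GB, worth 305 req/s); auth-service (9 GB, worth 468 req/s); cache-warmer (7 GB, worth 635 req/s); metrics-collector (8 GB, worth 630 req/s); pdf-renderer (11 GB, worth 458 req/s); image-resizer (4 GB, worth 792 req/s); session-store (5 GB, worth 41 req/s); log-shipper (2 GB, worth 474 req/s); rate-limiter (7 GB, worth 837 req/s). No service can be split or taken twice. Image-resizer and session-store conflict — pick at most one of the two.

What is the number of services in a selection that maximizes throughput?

5

The maximum throughput within 30 GB is 3606.
spell-checker + cache-warmer + image-resizer + log-shipper + rate-limiter hits 3606 at 26 GB.
All optima have 5 services.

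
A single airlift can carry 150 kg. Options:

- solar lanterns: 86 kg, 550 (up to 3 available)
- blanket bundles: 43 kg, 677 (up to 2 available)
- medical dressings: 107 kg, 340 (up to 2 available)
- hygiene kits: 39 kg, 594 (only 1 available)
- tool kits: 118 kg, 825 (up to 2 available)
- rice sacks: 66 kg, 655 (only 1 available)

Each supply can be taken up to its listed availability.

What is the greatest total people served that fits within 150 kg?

1948

The ratio ordering already packs tightly: 2×blanket bundles + hygiene kits, 125 kg, 1948.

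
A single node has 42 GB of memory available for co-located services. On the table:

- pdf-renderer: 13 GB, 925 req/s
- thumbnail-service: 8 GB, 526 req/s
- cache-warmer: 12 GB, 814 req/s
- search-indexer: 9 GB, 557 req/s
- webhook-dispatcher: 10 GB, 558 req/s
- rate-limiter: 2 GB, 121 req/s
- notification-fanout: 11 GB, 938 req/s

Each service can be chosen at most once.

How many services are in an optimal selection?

Optimal total is 2956.
One optimal bundle: thumbnail-service + cache-warmer + search-indexer + rate-limiter + notification-fanout (42 GB).
Every optimal selection uses 5 services.

5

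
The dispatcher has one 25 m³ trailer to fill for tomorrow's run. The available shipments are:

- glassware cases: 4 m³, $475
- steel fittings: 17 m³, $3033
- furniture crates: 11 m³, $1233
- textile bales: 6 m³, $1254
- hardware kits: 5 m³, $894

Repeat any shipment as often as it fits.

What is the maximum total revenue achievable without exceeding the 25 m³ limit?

5016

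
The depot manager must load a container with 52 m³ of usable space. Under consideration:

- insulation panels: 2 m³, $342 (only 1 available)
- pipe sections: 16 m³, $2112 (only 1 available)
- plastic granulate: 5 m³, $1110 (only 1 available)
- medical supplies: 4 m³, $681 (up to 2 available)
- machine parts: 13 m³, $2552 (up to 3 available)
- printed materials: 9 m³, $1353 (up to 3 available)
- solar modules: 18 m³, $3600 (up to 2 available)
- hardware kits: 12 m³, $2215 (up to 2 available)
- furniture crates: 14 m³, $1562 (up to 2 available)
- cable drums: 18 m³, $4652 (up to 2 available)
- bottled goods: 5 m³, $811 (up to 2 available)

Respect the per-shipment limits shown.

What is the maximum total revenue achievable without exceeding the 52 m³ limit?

Greedy by ratio would take insulation panels + plastic granulate + 2×medical supplies + 2×cable drums: 51 m³ used, total 12118.
Dropping medical supplies frees 4 m³; slotting in bottled goods (5 m³) lifts the total to 12248 at 52 m³.
Every other selection either busts 52 m³ or exceeds an availability limit or fails to beat 12248.

12248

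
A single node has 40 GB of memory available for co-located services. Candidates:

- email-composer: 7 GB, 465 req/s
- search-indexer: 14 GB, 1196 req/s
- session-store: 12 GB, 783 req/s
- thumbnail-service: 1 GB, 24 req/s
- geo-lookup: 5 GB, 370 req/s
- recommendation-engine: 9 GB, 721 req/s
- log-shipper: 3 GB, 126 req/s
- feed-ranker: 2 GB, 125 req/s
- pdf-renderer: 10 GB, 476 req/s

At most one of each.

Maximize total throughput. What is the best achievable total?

3070

Density check — search-indexer 85.43, recommendation-engine 80.11, geo-lookup 74.00 are the best per GB.
Taking the top-ratio services first gives email-composer + search-indexer + geo-lookup + recommendation-engine + log-shipper + feed-ranker for 3003 (40 GB).
Replace email-composer and log-shipper and feed-ranker with session-store: the trade gains 67 net, giving 3070 at 40 GB.
The closest alternative, email-composer + search-indexer + geo-lookup + recommendation-engine + log-shipper + feed-ranker, reaches only 3003.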